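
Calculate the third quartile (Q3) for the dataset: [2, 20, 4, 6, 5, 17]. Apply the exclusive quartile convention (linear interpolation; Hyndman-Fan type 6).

17.75

Step 1: Sort the data: [2, 4, 5, 6, 17, 20]
Step 2: n = 6
Step 3: Using the exclusive quartile method:
  Q1 = 3.5
  Q2 (median) = 5.5
  Q3 = 17.75
  IQR = Q3 - Q1 = 17.75 - 3.5 = 14.25
Step 4: Q3 = 17.75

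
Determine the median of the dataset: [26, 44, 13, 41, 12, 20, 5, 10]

16.5

Step 1: Sort the data in ascending order: [5, 10, 12, 13, 20, 26, 41, 44]
Step 2: The number of values is n = 8.
Step 3: Since n is even, the median is the average of positions 4 and 5:
  Median = (13 + 20) / 2 = 16.5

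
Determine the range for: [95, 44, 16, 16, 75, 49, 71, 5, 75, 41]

90

Step 1: Identify the maximum value: max = 95
Step 2: Identify the minimum value: min = 5
Step 3: Range = max - min = 95 - 5 = 90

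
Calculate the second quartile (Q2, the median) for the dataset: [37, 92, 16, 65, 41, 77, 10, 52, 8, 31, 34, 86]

39

Step 1: Sort the data: [8, 10, 16, 31, 34, 37, 41, 52, 65, 77, 86, 92]
Step 2: n = 12
Step 3: Q2 is the median. Since n is even, it is the average of the values at positions 6 and 7:
  Q2 = (37 + 41) / 2 = 39
Step 4: Q2 = 39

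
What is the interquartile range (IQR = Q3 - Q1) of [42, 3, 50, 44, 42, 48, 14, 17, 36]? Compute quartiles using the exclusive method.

30.5

Step 1: Sort the data: [3, 14, 17, 36, 42, 42, 44, 48, 50]
Step 2: n = 9
Step 3: Using the exclusive quartile method:
  Q1 = 15.5
  Q2 (median) = 42
  Q3 = 46
  IQR = Q3 - Q1 = 46 - 15.5 = 30.5
Step 4: IQR = 30.5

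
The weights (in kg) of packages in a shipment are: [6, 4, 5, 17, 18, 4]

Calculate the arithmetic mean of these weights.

9

Step 1: Sum all values: 6 + 4 + 5 + 17 + 18 + 4 = 54
Step 2: Count the number of values: n = 6
Step 3: Mean = sum / n = 54 / 6 = 9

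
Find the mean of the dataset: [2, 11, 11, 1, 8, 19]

8.6667

Step 1: Sum all values: 2 + 11 + 11 + 1 + 8 + 19 = 52
Step 2: Count the number of values: n = 6
Step 3: Mean = sum / n = 52 / 6 = 8.6667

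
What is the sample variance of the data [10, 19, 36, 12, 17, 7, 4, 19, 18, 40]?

136.4

Step 1: Compute the mean: (10 + 19 + 36 + 12 + 17 + 7 + 4 + 19 + 18 + 40) / 10 = 18.2
Step 2: Compute squared deviations from the mean:
  (10 - 18.2)^2 = 67.24
  (19 - 18.2)^2 = 0.64
  (36 - 18.2)^2 = 316.84
  (12 - 18.2)^2 = 38.44
  (17 - 18.2)^2 = 1.44
  (7 - 18.2)^2 = 125.44
  (4 - 18.2)^2 = 201.64
  (19 - 18.2)^2 = 0.64
  (18 - 18.2)^2 = 0.04
  (40 - 18.2)^2 = 475.24
Step 3: Sum of squared deviations = 1227.6
Step 4: Sample variance = 1227.6 / 9 = 136.4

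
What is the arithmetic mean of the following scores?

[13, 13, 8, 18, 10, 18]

13.3333

Step 1: Sum all values: 13 + 13 + 8 + 18 + 10 + 18 = 80
Step 2: Count the number of values: n = 6
Step 3: Mean = sum / n = 80 / 6 = 13.3333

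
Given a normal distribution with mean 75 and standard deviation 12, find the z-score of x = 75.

0

Step 1: Recall the z-score formula: z = (x - mu) / sigma
Step 2: Substitute values: z = (75 - 75) / 12
Step 3: z = 0 / 12 = 0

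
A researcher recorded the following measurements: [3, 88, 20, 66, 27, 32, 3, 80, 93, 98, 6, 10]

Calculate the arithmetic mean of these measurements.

43.8333

Step 1: Sum all values: 3 + 88 + 20 + 66 + 27 + 32 + 3 + 80 + 93 + 98 + 6 + 10 = 526
Step 2: Count the number of values: n = 12
Step 3: Mean = sum / n = 526 / 12 = 43.8333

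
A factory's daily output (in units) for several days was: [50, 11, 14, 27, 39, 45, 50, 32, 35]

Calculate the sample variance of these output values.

205

Step 1: Compute the mean: (50 + 11 + 14 + 27 + 39 + 45 + 50 + 32 + 35) / 9 = 33.6667
Step 2: Compute squared deviations from the mean:
  (50 - 33.6667)^2 = 266.7778
  (11 - 33.6667)^2 = 513.7778
  (14 - 33.6667)^2 = 386.7778
  (27 - 33.6667)^2 = 44.4444
  (39 - 33.6667)^2 = 28.4444
  (45 - 33.6667)^2 = 128.4444
  (50 - 33.6667)^2 = 266.7778
  (32 - 33.6667)^2 = 2.7778
  (35 - 33.6667)^2 = 1.7778
Step 3: Sum of squared deviations = 1640
Step 4: Sample variance = 1640 / 8 = 205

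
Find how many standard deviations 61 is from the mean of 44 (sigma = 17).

1

Step 1: Recall the z-score formula: z = (x - mu) / sigma
Step 2: Substitute values: z = (61 - 44) / 17
Step 3: z = 17 / 17 = 1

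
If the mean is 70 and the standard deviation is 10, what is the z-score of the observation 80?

1

Step 1: Recall the z-score formula: z = (x - mu) / sigma
Step 2: Substitute values: z = (80 - 70) / 10
Step 3: z = 10 / 10 = 1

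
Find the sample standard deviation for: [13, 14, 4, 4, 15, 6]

5.2026

Step 1: Compute the mean: 9.3333
Step 2: Sum of squared deviations from the mean: 135.3333
Step 3: Sample variance = 135.3333 / 5 = 27.0667
Step 4: Standard deviation = sqrt(27.0667) = 5.2026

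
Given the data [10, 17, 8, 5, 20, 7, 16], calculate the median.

10

Step 1: Sort the data in ascending order: [5, 7, 8, 10, 16, 17, 20]
Step 2: The number of values is n = 7.
Step 3: Since n is odd, the median is the middle value at position 4: 10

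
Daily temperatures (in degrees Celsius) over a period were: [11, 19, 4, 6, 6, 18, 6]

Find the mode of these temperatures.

6

Step 1: Count the frequency of each value:
  4: appears 1 time(s)
  6: appears 3 time(s)
  11: appears 1 time(s)
  18: appears 1 time(s)
  19: appears 1 time(s)
Step 2: The value 6 appears most frequently (3 times).
Step 3: Mode = 6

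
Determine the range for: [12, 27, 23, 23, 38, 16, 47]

35

Step 1: Identify the maximum value: max = 47
Step 2: Identify the minimum value: min = 12
Step 3: Range = max - min = 47 - 12 = 35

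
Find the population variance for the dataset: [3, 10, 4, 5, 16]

23.44

Step 1: Compute the mean: (3 + 10 + 4 + 5 + 16) / 5 = 7.6
Step 2: Compute squared deviations from the mean:
  (3 - 7.6)^2 = 21.16
  (10 - 7.6)^2 = 5.76
  (4 - 7.6)^2 = 12.96
  (5 - 7.6)^2 = 6.76
  (16 - 7.6)^2 = 70.56
Step 3: Sum of squared deviations = 117.2
Step 4: Population variance = 117.2 / 5 = 23.44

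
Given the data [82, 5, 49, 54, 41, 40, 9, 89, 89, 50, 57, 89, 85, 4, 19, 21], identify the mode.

89

Step 1: Count the frequency of each value:
  4: appears 1 time(s)
  5: appears 1 time(s)
  9: appears 1 time(s)
  19: appears 1 time(s)
  21: appears 1 time(s)
  40: appears 1 time(s)
  41: appears 1 time(s)
  49: appears 1 time(s)
  50: appears 1 time(s)
  54: appears 1 time(s)
  57: appears 1 time(s)
  82: appears 1 time(s)
  85: appears 1 time(s)
  89: appears 3 time(s)
Step 2: The value 89 appears most frequently (3 times).
Step 3: Mode = 89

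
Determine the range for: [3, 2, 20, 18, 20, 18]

18

Step 1: Identify the maximum value: max = 20
Step 2: Identify the minimum value: min = 2
Step 3: Range = max - min = 20 - 2 = 18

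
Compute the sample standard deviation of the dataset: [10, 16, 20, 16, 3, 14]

5.947

Step 1: Compute the mean: 13.1667
Step 2: Sum of squared deviations from the mean: 176.8333
Step 3: Sample variance = 176.8333 / 5 = 35.3667
Step 4: Standard deviation = sqrt(35.3667) = 5.947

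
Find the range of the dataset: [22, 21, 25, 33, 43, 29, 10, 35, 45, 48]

38

Step 1: Identify the maximum value: max = 48
Step 2: Identify the minimum value: min = 10
Step 3: Range = max - min = 48 - 10 = 38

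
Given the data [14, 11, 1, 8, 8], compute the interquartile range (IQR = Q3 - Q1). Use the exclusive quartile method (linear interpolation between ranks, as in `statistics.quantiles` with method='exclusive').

8

Step 1: Sort the data: [1, 8, 8, 11, 14]
Step 2: n = 5
Step 3: Using the exclusive quartile method:
  Q1 = 4.5
  Q2 (median) = 8
  Q3 = 12.5
  IQR = Q3 - Q1 = 12.5 - 4.5 = 8
Step 4: IQR = 8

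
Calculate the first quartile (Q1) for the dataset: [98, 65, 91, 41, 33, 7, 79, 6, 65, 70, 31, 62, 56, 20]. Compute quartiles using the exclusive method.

28.25

Step 1: Sort the data: [6, 7, 20, 31, 33, 41, 56, 62, 65, 65, 70, 79, 91, 98]
Step 2: n = 14
Step 3: Using the exclusive quartile method:
  Q1 = 28.25
  Q2 (median) = 59
  Q3 = 72.25
  IQR = Q3 - Q1 = 72.25 - 28.25 = 44
Step 4: Q1 = 28.25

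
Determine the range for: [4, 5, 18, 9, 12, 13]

14

Step 1: Identify the maximum value: max = 18
Step 2: Identify the minimum value: min = 4
Step 3: Range = max - min = 18 - 4 = 14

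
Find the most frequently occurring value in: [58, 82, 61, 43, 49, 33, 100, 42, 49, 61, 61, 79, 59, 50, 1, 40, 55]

61

Step 1: Count the frequency of each value:
  1: appears 1 time(s)
  33: appears 1 time(s)
  40: appears 1 time(s)
  42: appears 1 time(s)
  43: appears 1 time(s)
  49: appears 2 time(s)
  50: appears 1 time(s)
  55: appears 1 time(s)
  58: appears 1 time(s)
  59: appears 1 time(s)
  61: appears 3 time(s)
  79: appears 1 time(s)
  82: appears 1 time(s)
  100: appears 1 time(s)
Step 2: The value 61 appears most frequently (3 times).
Step 3: Mode = 61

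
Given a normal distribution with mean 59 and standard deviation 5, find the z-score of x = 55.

-0.8

Step 1: Recall the z-score formula: z = (x - mu) / sigma
Step 2: Substitute values: z = (55 - 59) / 5
Step 3: z = -4 / 5 = -0.8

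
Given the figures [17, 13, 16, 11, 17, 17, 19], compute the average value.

15.7143

Step 1: Sum all values: 17 + 13 + 16 + 11 + 17 + 17 + 19 = 110
Step 2: Count the number of values: n = 7
Step 3: Mean = sum / n = 110 / 7 = 15.7143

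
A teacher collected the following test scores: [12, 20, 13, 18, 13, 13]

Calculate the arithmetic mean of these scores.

14.8333

Step 1: Sum all values: 12 + 20 + 13 + 18 + 13 + 13 = 89
Step 2: Count the number of values: n = 6
Step 3: Mean = sum / n = 89 / 6 = 14.8333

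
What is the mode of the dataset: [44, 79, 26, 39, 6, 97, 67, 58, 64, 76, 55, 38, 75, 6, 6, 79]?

6

Step 1: Count the frequency of each value:
  6: appears 3 time(s)
  26: appears 1 time(s)
  38: appears 1 time(s)
  39: appears 1 time(s)
  44: appears 1 time(s)
  55: appears 1 time(s)
  58: appears 1 time(s)
  64: appears 1 time(s)
  67: appears 1 time(s)
  75: appears 1 time(s)
  76: appears 1 time(s)
  79: appears 2 time(s)
  97: appears 1 time(s)
Step 2: The value 6 appears most frequently (3 times).
Step 3: Mode = 6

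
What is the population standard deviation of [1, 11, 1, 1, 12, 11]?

5.1774

Step 1: Compute the mean: 6.1667
Step 2: Sum of squared deviations from the mean: 160.8333
Step 3: Population variance = 160.8333 / 6 = 26.8056
Step 4: Standard deviation = sqrt(26.8056) = 5.1774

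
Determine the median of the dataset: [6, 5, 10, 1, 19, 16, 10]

10

Step 1: Sort the data in ascending order: [1, 5, 6, 10, 10, 16, 19]
Step 2: The number of values is n = 7.
Step 3: Since n is odd, the median is the middle value at position 4: 10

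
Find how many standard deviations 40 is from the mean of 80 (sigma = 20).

-2

Step 1: Recall the z-score formula: z = (x - mu) / sigma
Step 2: Substitute values: z = (40 - 80) / 20
Step 3: z = -40 / 20 = -2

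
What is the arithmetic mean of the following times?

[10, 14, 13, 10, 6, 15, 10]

11.1429

Step 1: Sum all values: 10 + 14 + 13 + 10 + 6 + 15 + 10 = 78
Step 2: Count the number of values: n = 7
Step 3: Mean = sum / n = 78 / 7 = 11.1429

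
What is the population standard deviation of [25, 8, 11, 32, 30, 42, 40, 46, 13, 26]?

12.6732

Step 1: Compute the mean: 27.3
Step 2: Sum of squared deviations from the mean: 1606.1
Step 3: Population variance = 1606.1 / 10 = 160.61
Step 4: Standard deviation = sqrt(160.61) = 12.6732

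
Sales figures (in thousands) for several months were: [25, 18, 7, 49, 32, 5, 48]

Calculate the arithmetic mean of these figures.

26.2857

Step 1: Sum all values: 25 + 18 + 7 + 49 + 32 + 5 + 48 = 184
Step 2: Count the number of values: n = 7
Step 3: Mean = sum / n = 184 / 7 = 26.2857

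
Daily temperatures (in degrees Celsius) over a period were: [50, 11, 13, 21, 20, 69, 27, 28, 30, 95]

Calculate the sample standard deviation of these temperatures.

27.0399

Step 1: Compute the mean: 36.4
Step 2: Sum of squared deviations from the mean: 6580.4
Step 3: Sample variance = 6580.4 / 9 = 731.1556
Step 4: Standard deviation = sqrt(731.1556) = 27.0399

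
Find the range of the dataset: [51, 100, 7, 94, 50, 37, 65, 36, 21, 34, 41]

93

Step 1: Identify the maximum value: max = 100
Step 2: Identify the minimum value: min = 7
Step 3: Range = max - min = 100 - 7 = 93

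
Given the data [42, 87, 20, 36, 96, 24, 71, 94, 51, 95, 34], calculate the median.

51

Step 1: Sort the data in ascending order: [20, 24, 34, 36, 42, 51, 71, 87, 94, 95, 96]
Step 2: The number of values is n = 11.
Step 3: Since n is odd, the median is the middle value at position 6: 51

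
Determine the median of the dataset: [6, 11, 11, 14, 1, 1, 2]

6

Step 1: Sort the data in ascending order: [1, 1, 2, 6, 11, 11, 14]
Step 2: The number of values is n = 7.
Step 3: Since n is odd, the median is the middle value at position 4: 6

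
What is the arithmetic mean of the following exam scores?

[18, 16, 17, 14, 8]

14.6

Step 1: Sum all values: 18 + 16 + 17 + 14 + 8 = 73
Step 2: Count the number of values: n = 5
Step 3: Mean = sum / n = 73 / 5 = 14.6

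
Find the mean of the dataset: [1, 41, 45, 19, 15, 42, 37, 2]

25.25

Step 1: Sum all values: 1 + 41 + 45 + 19 + 15 + 42 + 37 + 2 = 202
Step 2: Count the number of values: n = 8
Step 3: Mean = sum / n = 202 / 8 = 25.25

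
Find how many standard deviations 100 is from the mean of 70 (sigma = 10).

3

Step 1: Recall the z-score formula: z = (x - mu) / sigma
Step 2: Substitute values: z = (100 - 70) / 10
Step 3: z = 30 / 10 = 3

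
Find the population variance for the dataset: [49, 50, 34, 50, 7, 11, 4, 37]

348.9375

Step 1: Compute the mean: (49 + 50 + 34 + 50 + 7 + 11 + 4 + 37) / 8 = 30.25
Step 2: Compute squared deviations from the mean:
  (49 - 30.25)^2 = 351.5625
  (50 - 30.25)^2 = 390.0625
  (34 - 30.25)^2 = 14.0625
  (50 - 30.25)^2 = 390.0625
  (7 - 30.25)^2 = 540.5625
  (11 - 30.25)^2 = 370.5625
  (4 - 30.25)^2 = 689.0625
  (37 - 30.25)^2 = 45.5625
Step 3: Sum of squared deviations = 2791.5
Step 4: Population variance = 2791.5 / 8 = 348.9375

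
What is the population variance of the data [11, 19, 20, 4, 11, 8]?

32.4722

Step 1: Compute the mean: (11 + 19 + 20 + 4 + 11 + 8) / 6 = 12.1667
Step 2: Compute squared deviations from the mean:
  (11 - 12.1667)^2 = 1.3611
  (19 - 12.1667)^2 = 46.6944
  (20 - 12.1667)^2 = 61.3611
  (4 - 12.1667)^2 = 66.6944
  (11 - 12.1667)^2 = 1.3611
  (8 - 12.1667)^2 = 17.3611
Step 3: Sum of squared deviations = 194.8333
Step 4: Population variance = 194.8333 / 6 = 32.4722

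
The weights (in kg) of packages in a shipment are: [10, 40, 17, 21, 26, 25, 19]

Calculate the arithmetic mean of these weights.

22.5714

Step 1: Sum all values: 10 + 40 + 17 + 21 + 26 + 25 + 19 = 158
Step 2: Count the number of values: n = 7
Step 3: Mean = sum / n = 158 / 7 = 22.5714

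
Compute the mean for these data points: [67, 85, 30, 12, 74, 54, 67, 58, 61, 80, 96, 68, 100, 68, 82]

66.8

Step 1: Sum all values: 67 + 85 + 30 + 12 + 74 + 54 + 67 + 58 + 61 + 80 + 96 + 68 + 100 + 68 + 82 = 1002
Step 2: Count the number of values: n = 15
Step 3: Mean = sum / n = 1002 / 15 = 66.8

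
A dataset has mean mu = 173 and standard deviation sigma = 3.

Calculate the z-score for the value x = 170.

-1

Step 1: Recall the z-score formula: z = (x - mu) / sigma
Step 2: Substitute values: z = (170 - 173) / 3
Step 3: z = -3 / 3 = -1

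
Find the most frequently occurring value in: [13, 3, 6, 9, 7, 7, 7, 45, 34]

7

Step 1: Count the frequency of each value:
  3: appears 1 time(s)
  6: appears 1 time(s)
  7: appears 3 time(s)
  9: appears 1 time(s)
  13: appears 1 time(s)
  34: appears 1 time(s)
  45: appears 1 time(s)
Step 2: The value 7 appears most frequently (3 times).
Step 3: Mode = 7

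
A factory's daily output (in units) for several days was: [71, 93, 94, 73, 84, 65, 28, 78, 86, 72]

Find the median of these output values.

75.5

Step 1: Sort the data in ascending order: [28, 65, 71, 72, 73, 78, 84, 86, 93, 94]
Step 2: The number of values is n = 10.
Step 3: Since n is even, the median is the average of positions 5 and 6:
  Median = (73 + 78) / 2 = 75.5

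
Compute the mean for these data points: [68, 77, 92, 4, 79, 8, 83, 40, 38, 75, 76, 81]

60.0833

Step 1: Sum all values: 68 + 77 + 92 + 4 + 79 + 8 + 83 + 40 + 38 + 75 + 76 + 81 = 721
Step 2: Count the number of values: n = 12
Step 3: Mean = sum / n = 721 / 12 = 60.0833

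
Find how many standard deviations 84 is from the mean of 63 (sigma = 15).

1.4

Step 1: Recall the z-score formula: z = (x - mu) / sigma
Step 2: Substitute values: z = (84 - 63) / 15
Step 3: z = 21 / 15 = 1.4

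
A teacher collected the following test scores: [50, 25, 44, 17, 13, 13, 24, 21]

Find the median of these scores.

22.5

Step 1: Sort the data in ascending order: [13, 13, 17, 21, 24, 25, 44, 50]
Step 2: The number of values is n = 8.
Step 3: Since n is even, the median is the average of positions 4 and 5:
  Median = (21 + 24) / 2 = 22.5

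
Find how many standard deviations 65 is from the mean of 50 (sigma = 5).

3

Step 1: Recall the z-score formula: z = (x - mu) / sigma
Step 2: Substitute values: z = (65 - 50) / 5
Step 3: z = 15 / 5 = 3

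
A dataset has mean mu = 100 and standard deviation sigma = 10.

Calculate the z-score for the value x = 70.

-3

Step 1: Recall the z-score formula: z = (x - mu) / sigma
Step 2: Substitute values: z = (70 - 100) / 10
Step 3: z = -30 / 10 = -3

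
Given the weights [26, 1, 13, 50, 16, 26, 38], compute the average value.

24.2857

Step 1: Sum all values: 26 + 1 + 13 + 50 + 16 + 26 + 38 = 170
Step 2: Count the number of values: n = 7
Step 3: Mean = sum / n = 170 / 7 = 24.2857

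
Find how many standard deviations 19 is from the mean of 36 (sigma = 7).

-2.4286

Step 1: Recall the z-score formula: z = (x - mu) / sigma
Step 2: Substitute values: z = (19 - 36) / 7
Step 3: z = -17 / 7 = -2.4286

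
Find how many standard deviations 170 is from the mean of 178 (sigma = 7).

-1.1429

Step 1: Recall the z-score formula: z = (x - mu) / sigma
Step 2: Substitute values: z = (170 - 178) / 7
Step 3: z = -8 / 7 = -1.1429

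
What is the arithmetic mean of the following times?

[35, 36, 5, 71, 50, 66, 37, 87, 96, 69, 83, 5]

53.3333

Step 1: Sum all values: 35 + 36 + 5 + 71 + 50 + 66 + 37 + 87 + 96 + 69 + 83 + 5 = 640
Step 2: Count the number of values: n = 12
Step 3: Mean = sum / n = 640 / 12 = 53.3333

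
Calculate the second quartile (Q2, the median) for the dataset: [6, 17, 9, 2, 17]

9

Step 1: Sort the data: [2, 6, 9, 17, 17]
Step 2: n = 5
Step 3: Q2 is the median. Since n is odd, it is the middle value at position 3: 9
Step 4: Q2 = 9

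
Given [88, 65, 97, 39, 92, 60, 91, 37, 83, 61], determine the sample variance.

487.3444

Step 1: Compute the mean: (88 + 65 + 97 + 39 + 92 + 60 + 91 + 37 + 83 + 61) / 10 = 71.3
Step 2: Compute squared deviations from the mean:
  (88 - 71.3)^2 = 278.89
  (65 - 71.3)^2 = 39.69
  (97 - 71.3)^2 = 660.49
  (39 - 71.3)^2 = 1043.29
  (92 - 71.3)^2 = 428.49
  (60 - 71.3)^2 = 127.69
  (91 - 71.3)^2 = 388.09
  (37 - 71.3)^2 = 1176.49
  (83 - 71.3)^2 = 136.89
  (61 - 71.3)^2 = 106.09
Step 3: Sum of squared deviations = 4386.1
Step 4: Sample variance = 4386.1 / 9 = 487.3444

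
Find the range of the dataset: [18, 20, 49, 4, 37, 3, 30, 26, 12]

46

Step 1: Identify the maximum value: max = 49
Step 2: Identify the minimum value: min = 3
Step 3: Range = max - min = 49 - 3 = 46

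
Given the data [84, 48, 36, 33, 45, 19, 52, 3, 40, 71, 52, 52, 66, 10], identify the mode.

52

Step 1: Count the frequency of each value:
  3: appears 1 time(s)
  10: appears 1 time(s)
  19: appears 1 time(s)
  33: appears 1 time(s)
  36: appears 1 time(s)
  40: appears 1 time(s)
  45: appears 1 time(s)
  48: appears 1 time(s)
  52: appears 3 time(s)
  66: appears 1 time(s)
  71: appears 1 time(s)
  84: appears 1 time(s)
Step 2: The value 52 appears most frequently (3 times).
Step 3: Mode = 52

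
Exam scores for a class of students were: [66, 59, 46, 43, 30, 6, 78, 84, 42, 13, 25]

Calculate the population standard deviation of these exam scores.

24.1777

Step 1: Compute the mean: 44.7273
Step 2: Sum of squared deviations from the mean: 6430.1818
Step 3: Population variance = 6430.1818 / 11 = 584.562
Step 4: Standard deviation = sqrt(584.562) = 24.1777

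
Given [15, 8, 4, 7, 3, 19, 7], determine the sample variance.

34.3333

Step 1: Compute the mean: (15 + 8 + 4 + 7 + 3 + 19 + 7) / 7 = 9
Step 2: Compute squared deviations from the mean:
  (15 - 9)^2 = 36
  (8 - 9)^2 = 1
  (4 - 9)^2 = 25
  (7 - 9)^2 = 4
  (3 - 9)^2 = 36
  (19 - 9)^2 = 100
  (7 - 9)^2 = 4
Step 3: Sum of squared deviations = 206
Step 4: Sample variance = 206 / 6 = 34.3333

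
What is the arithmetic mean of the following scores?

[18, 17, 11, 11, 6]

12.6

Step 1: Sum all values: 18 + 17 + 11 + 11 + 6 = 63
Step 2: Count the number of values: n = 5
Step 3: Mean = sum / n = 63 / 5 = 12.6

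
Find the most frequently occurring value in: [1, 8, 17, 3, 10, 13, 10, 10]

10

Step 1: Count the frequency of each value:
  1: appears 1 time(s)
  3: appears 1 time(s)
  8: appears 1 time(s)
  10: appears 3 time(s)
  13: appears 1 time(s)
  17: appears 1 time(s)
Step 2: The value 10 appears most frequently (3 times).
Step 3: Mode = 10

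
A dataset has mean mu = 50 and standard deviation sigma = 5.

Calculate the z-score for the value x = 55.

1

Step 1: Recall the z-score formula: z = (x - mu) / sigma
Step 2: Substitute values: z = (55 - 50) / 5
Step 3: z = 5 / 5 = 1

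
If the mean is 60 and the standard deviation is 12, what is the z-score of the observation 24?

-3

Step 1: Recall the z-score formula: z = (x - mu) / sigma
Step 2: Substitute values: z = (24 - 60) / 12
Step 3: z = -36 / 12 = -3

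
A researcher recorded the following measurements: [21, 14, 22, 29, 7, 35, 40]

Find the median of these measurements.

22

Step 1: Sort the data in ascending order: [7, 14, 21, 22, 29, 35, 40]
Step 2: The number of values is n = 7.
Step 3: Since n is odd, the median is the middle value at position 4: 22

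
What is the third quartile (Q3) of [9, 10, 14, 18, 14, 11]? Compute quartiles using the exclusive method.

15

Step 1: Sort the data: [9, 10, 11, 14, 14, 18]
Step 2: n = 6
Step 3: Using the exclusive quartile method:
  Q1 = 9.75
  Q2 (median) = 12.5
  Q3 = 15
  IQR = Q3 - Q1 = 15 - 9.75 = 5.25
Step 4: Q3 = 15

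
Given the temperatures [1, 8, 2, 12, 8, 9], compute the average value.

6.6667

Step 1: Sum all values: 1 + 8 + 2 + 12 + 8 + 9 = 40
Step 2: Count the number of values: n = 6
Step 3: Mean = sum / n = 40 / 6 = 6.6667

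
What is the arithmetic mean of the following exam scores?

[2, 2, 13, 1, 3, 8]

4.8333

Step 1: Sum all values: 2 + 2 + 13 + 1 + 3 + 8 = 29
Step 2: Count the number of values: n = 6
Step 3: Mean = sum / n = 29 / 6 = 4.8333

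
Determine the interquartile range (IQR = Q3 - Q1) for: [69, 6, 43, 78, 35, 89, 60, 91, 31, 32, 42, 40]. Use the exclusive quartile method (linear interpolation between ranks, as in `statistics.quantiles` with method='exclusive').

43

Step 1: Sort the data: [6, 31, 32, 35, 40, 42, 43, 60, 69, 78, 89, 91]
Step 2: n = 12
Step 3: Using the exclusive quartile method:
  Q1 = 32.75
  Q2 (median) = 42.5
  Q3 = 75.75
  IQR = Q3 - Q1 = 75.75 - 32.75 = 43
Step 4: IQR = 43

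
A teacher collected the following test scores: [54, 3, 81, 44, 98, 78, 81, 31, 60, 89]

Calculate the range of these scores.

95

Step 1: Identify the maximum value: max = 98
Step 2: Identify the minimum value: min = 3
Step 3: Range = max - min = 98 - 3 = 95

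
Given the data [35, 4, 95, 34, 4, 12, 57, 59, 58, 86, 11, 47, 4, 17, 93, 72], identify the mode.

4

Step 1: Count the frequency of each value:
  4: appears 3 time(s)
  11: appears 1 time(s)
  12: appears 1 time(s)
  17: appears 1 time(s)
  34: appears 1 time(s)
  35: appears 1 time(s)
  47: appears 1 time(s)
  57: appears 1 time(s)
  58: appears 1 time(s)
  59: appears 1 time(s)
  72: appears 1 time(s)
  86: appears 1 time(s)
  93: appears 1 time(s)
  95: appears 1 time(s)
Step 2: The value 4 appears most frequently (3 times).
Step 3: Mode = 4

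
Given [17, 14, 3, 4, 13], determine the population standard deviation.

5.6356

Step 1: Compute the mean: 10.2
Step 2: Sum of squared deviations from the mean: 158.8
Step 3: Population variance = 158.8 / 5 = 31.76
Step 4: Standard deviation = sqrt(31.76) = 5.6356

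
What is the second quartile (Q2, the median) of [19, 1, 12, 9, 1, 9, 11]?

9

Step 1: Sort the data: [1, 1, 9, 9, 11, 12, 19]
Step 2: n = 7
Step 3: Q2 is the median. Since n is odd, it is the middle value at position 4: 9
Step 4: Q2 = 9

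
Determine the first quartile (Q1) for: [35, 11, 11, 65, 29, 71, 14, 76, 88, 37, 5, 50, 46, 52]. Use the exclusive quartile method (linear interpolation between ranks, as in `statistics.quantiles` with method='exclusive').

13.25

Step 1: Sort the data: [5, 11, 11, 14, 29, 35, 37, 46, 50, 52, 65, 71, 76, 88]
Step 2: n = 14
Step 3: Using the exclusive quartile method:
  Q1 = 13.25
  Q2 (median) = 41.5
  Q3 = 66.5
  IQR = Q3 - Q1 = 66.5 - 13.25 = 53.25
Step 4: Q1 = 13.25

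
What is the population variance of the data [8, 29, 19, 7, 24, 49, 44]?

228.4898

Step 1: Compute the mean: (8 + 29 + 19 + 7 + 24 + 49 + 44) / 7 = 25.7143
Step 2: Compute squared deviations from the mean:
  (8 - 25.7143)^2 = 313.7959
  (29 - 25.7143)^2 = 10.7959
  (19 - 25.7143)^2 = 45.0816
  (7 - 25.7143)^2 = 350.2245
  (24 - 25.7143)^2 = 2.9388
  (49 - 25.7143)^2 = 542.2245
  (44 - 25.7143)^2 = 334.3673
Step 3: Sum of squared deviations = 1599.4286
Step 4: Population variance = 1599.4286 / 7 = 228.4898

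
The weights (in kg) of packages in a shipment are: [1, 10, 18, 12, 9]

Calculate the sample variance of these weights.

37.5

Step 1: Compute the mean: (1 + 10 + 18 + 12 + 9) / 5 = 10
Step 2: Compute squared deviations from the mean:
  (1 - 10)^2 = 81
  (10 - 10)^2 = 0
  (18 - 10)^2 = 64
  (12 - 10)^2 = 4
  (9 - 10)^2 = 1
Step 3: Sum of squared deviations = 150
Step 4: Sample variance = 150 / 4 = 37.5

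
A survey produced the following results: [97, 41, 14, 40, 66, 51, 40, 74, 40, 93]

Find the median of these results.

46

Step 1: Sort the data in ascending order: [14, 40, 40, 40, 41, 51, 66, 74, 93, 97]
Step 2: The number of values is n = 10.
Step 3: Since n is even, the median is the average of positions 5 and 6:
  Median = (41 + 51) / 2 = 46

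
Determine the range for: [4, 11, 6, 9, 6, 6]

7

Step 1: Identify the maximum value: max = 11
Step 2: Identify the minimum value: min = 4
Step 3: Range = max - min = 11 - 4 = 7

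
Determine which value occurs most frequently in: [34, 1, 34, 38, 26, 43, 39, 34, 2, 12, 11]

34

Step 1: Count the frequency of each value:
  1: appears 1 time(s)
  2: appears 1 time(s)
  11: appears 1 time(s)
  12: appears 1 time(s)
  26: appears 1 time(s)
  34: appears 3 time(s)
  38: appears 1 time(s)
  39: appears 1 time(s)
  43: appears 1 time(s)
Step 2: The value 34 appears most frequently (3 times).
Step 3: Mode = 34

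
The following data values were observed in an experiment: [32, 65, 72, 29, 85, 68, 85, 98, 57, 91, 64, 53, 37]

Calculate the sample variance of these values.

499.5641

Step 1: Compute the mean: (32 + 65 + 72 + 29 + 85 + 68 + 85 + 98 + 57 + 91 + 64 + 53 + 37) / 13 = 64.3077
Step 2: Compute squared deviations from the mean:
  (32 - 64.3077)^2 = 1043.787
  (65 - 64.3077)^2 = 0.4793
  (72 - 64.3077)^2 = 59.1716
  (29 - 64.3077)^2 = 1246.6331
  (85 - 64.3077)^2 = 428.1716
  (68 - 64.3077)^2 = 13.6331
  (85 - 64.3077)^2 = 428.1716
  (98 - 64.3077)^2 = 1135.1716
  (57 - 64.3077)^2 = 53.4024
  (91 - 64.3077)^2 = 712.4793
  (64 - 64.3077)^2 = 0.0947
  (53 - 64.3077)^2 = 127.8639
  (37 - 64.3077)^2 = 745.7101
Step 3: Sum of squared deviations = 5994.7692
Step 4: Sample variance = 5994.7692 / 12 = 499.5641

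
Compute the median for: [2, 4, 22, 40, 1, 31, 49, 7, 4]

7

Step 1: Sort the data in ascending order: [1, 2, 4, 4, 7, 22, 31, 40, 49]
Step 2: The number of values is n = 9.
Step 3: Since n is odd, the median is the middle value at position 5: 7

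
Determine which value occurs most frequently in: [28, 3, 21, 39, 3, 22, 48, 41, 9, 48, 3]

3

Step 1: Count the frequency of each value:
  3: appears 3 time(s)
  9: appears 1 time(s)
  21: appears 1 time(s)
  22: appears 1 time(s)
  28: appears 1 time(s)
  39: appears 1 time(s)
  41: appears 1 time(s)
  48: appears 2 time(s)
Step 2: The value 3 appears most frequently (3 times).
Step 3: Mode = 3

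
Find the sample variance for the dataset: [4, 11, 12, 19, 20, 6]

42.8

Step 1: Compute the mean: (4 + 11 + 12 + 19 + 20 + 6) / 6 = 12
Step 2: Compute squared deviations from the mean:
  (4 - 12)^2 = 64
  (11 - 12)^2 = 1
  (12 - 12)^2 = 0
  (19 - 12)^2 = 49
  (20 - 12)^2 = 64
  (6 - 12)^2 = 36
Step 3: Sum of squared deviations = 214
Step 4: Sample variance = 214 / 5 = 42.8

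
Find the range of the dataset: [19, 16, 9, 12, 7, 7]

12

Step 1: Identify the maximum value: max = 19
Step 2: Identify the minimum value: min = 7
Step 3: Range = max - min = 19 - 7 = 12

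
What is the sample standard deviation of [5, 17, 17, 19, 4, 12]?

6.5013

Step 1: Compute the mean: 12.3333
Step 2: Sum of squared deviations from the mean: 211.3333
Step 3: Sample variance = 211.3333 / 5 = 42.2667
Step 4: Standard deviation = sqrt(42.2667) = 6.5013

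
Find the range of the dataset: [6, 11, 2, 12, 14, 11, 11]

12

Step 1: Identify the maximum value: max = 14
Step 2: Identify the minimum value: min = 2
Step 3: Range = max - min = 14 - 2 = 12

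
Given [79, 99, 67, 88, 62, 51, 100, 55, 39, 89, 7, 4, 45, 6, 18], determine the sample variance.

1143.2095

Step 1: Compute the mean: (79 + 99 + 67 + 88 + 62 + 51 + 100 + 55 + 39 + 89 + 7 + 4 + 45 + 6 + 18) / 15 = 53.9333
Step 2: Compute squared deviations from the mean:
  (79 - 53.9333)^2 = 628.3378
  (99 - 53.9333)^2 = 2031.0044
  (67 - 53.9333)^2 = 170.7378
  (88 - 53.9333)^2 = 1160.5378
  (62 - 53.9333)^2 = 65.0711
  (51 - 53.9333)^2 = 8.6044
  (100 - 53.9333)^2 = 2122.1378
  (55 - 53.9333)^2 = 1.1378
  (39 - 53.9333)^2 = 223.0044
  (89 - 53.9333)^2 = 1229.6711
  (7 - 53.9333)^2 = 2202.7378
  (4 - 53.9333)^2 = 2493.3378
  (45 - 53.9333)^2 = 79.8044
  (6 - 53.9333)^2 = 2297.6044
  (18 - 53.9333)^2 = 1291.2044
Step 3: Sum of squared deviations = 16004.9333
Step 4: Sample variance = 16004.9333 / 14 = 1143.2095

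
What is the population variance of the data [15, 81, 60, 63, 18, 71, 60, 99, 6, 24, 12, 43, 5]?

914.284

Step 1: Compute the mean: (15 + 81 + 60 + 63 + 18 + 71 + 60 + 99 + 6 + 24 + 12 + 43 + 5) / 13 = 42.8462
Step 2: Compute squared deviations from the mean:
  (15 - 42.8462)^2 = 775.4083
  (81 - 42.8462)^2 = 1455.716
  (60 - 42.8462)^2 = 294.2544
  (63 - 42.8462)^2 = 406.1775
  (18 - 42.8462)^2 = 617.3314
  (71 - 42.8462)^2 = 792.6391
  (60 - 42.8462)^2 = 294.2544
  (99 - 42.8462)^2 = 3153.2544
  (6 - 42.8462)^2 = 1357.6391
  (24 - 42.8462)^2 = 355.1775
  (12 - 42.8462)^2 = 951.4852
  (43 - 42.8462)^2 = 0.0237
  (5 - 42.8462)^2 = 1432.3314
Step 3: Sum of squared deviations = 11885.6923
Step 4: Population variance = 11885.6923 / 13 = 914.284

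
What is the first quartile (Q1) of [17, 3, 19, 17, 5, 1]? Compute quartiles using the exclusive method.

2.5

Step 1: Sort the data: [1, 3, 5, 17, 17, 19]
Step 2: n = 6
Step 3: Using the exclusive quartile method:
  Q1 = 2.5
  Q2 (median) = 11
  Q3 = 17.5
  IQR = Q3 - Q1 = 17.5 - 2.5 = 15
Step 4: Q1 = 2.5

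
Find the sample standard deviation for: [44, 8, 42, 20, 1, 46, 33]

18.2274

Step 1: Compute the mean: 27.7143
Step 2: Sum of squared deviations from the mean: 1993.4286
Step 3: Sample variance = 1993.4286 / 6 = 332.2381
Step 4: Standard deviation = sqrt(332.2381) = 18.2274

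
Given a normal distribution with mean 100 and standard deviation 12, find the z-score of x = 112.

1

Step 1: Recall the z-score formula: z = (x - mu) / sigma
Step 2: Substitute values: z = (112 - 100) / 12
Step 3: z = 12 / 12 = 1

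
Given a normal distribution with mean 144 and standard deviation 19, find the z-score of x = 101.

-2.2632

Step 1: Recall the z-score formula: z = (x - mu) / sigma
Step 2: Substitute values: z = (101 - 144) / 19
Step 3: z = -43 / 19 = -2.2632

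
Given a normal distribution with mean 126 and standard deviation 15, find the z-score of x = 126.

0

Step 1: Recall the z-score formula: z = (x - mu) / sigma
Step 2: Substitute values: z = (126 - 126) / 15
Step 3: z = 0 / 15 = 0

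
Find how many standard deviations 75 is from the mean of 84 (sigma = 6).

-1.5

Step 1: Recall the z-score formula: z = (x - mu) / sigma
Step 2: Substitute values: z = (75 - 84) / 6
Step 3: z = -9 / 6 = -1.5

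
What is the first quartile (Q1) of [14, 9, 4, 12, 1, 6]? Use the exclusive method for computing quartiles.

3.25

Step 1: Sort the data: [1, 4, 6, 9, 12, 14]
Step 2: n = 6
Step 3: Using the exclusive quartile method:
  Q1 = 3.25
  Q2 (median) = 7.5
  Q3 = 12.5
  IQR = Q3 - Q1 = 12.5 - 3.25 = 9.25
Step 4: Q1 = 3.25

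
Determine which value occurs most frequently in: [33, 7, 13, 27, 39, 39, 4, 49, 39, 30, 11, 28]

39

Step 1: Count the frequency of each value:
  4: appears 1 time(s)
  7: appears 1 time(s)
  11: appears 1 time(s)
  13: appears 1 time(s)
  27: appears 1 time(s)
  28: appears 1 time(s)
  30: appears 1 time(s)
  33: appears 1 time(s)
  39: appears 3 time(s)
  49: appears 1 time(s)
Step 2: The value 39 appears most frequently (3 times).
Step 3: Mode = 39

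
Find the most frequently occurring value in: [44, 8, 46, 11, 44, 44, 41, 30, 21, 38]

44

Step 1: Count the frequency of each value:
  8: appears 1 time(s)
  11: appears 1 time(s)
  21: appears 1 time(s)
  30: appears 1 time(s)
  38: appears 1 time(s)
  41: appears 1 time(s)
  44: appears 3 time(s)
  46: appears 1 time(s)
Step 2: The value 44 appears most frequently (3 times).
Step 3: Mode = 44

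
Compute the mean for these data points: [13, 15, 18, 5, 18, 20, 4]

13.2857

Step 1: Sum all values: 13 + 15 + 18 + 5 + 18 + 20 + 4 = 93
Step 2: Count the number of values: n = 7
Step 3: Mean = sum / n = 93 / 7 = 13.2857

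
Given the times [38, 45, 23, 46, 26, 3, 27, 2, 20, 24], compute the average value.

25.4

Step 1: Sum all values: 38 + 45 + 23 + 46 + 26 + 3 + 27 + 2 + 20 + 24 = 254
Step 2: Count the number of values: n = 10
Step 3: Mean = sum / n = 254 / 10 = 25.4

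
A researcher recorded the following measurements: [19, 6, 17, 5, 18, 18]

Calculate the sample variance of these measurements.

42.1667

Step 1: Compute the mean: (19 + 6 + 17 + 5 + 18 + 18) / 6 = 13.8333
Step 2: Compute squared deviations from the mean:
  (19 - 13.8333)^2 = 26.6944
  (6 - 13.8333)^2 = 61.3611
  (17 - 13.8333)^2 = 10.0278
  (5 - 13.8333)^2 = 78.0278
  (18 - 13.8333)^2 = 17.3611
  (18 - 13.8333)^2 = 17.3611
Step 3: Sum of squared deviations = 210.8333
Step 4: Sample variance = 210.8333 / 5 = 42.1667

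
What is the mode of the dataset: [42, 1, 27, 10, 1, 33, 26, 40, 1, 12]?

1

Step 1: Count the frequency of each value:
  1: appears 3 time(s)
  10: appears 1 time(s)
  12: appears 1 time(s)
  26: appears 1 time(s)
  27: appears 1 time(s)
  33: appears 1 time(s)
  40: appears 1 time(s)
  42: appears 1 time(s)
Step 2: The value 1 appears most frequently (3 times).
Step 3: Mode = 1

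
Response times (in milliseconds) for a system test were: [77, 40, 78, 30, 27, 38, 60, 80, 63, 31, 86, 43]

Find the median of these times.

51.5

Step 1: Sort the data in ascending order: [27, 30, 31, 38, 40, 43, 60, 63, 77, 78, 80, 86]
Step 2: The number of values is n = 12.
Step 3: Since n is even, the median is the average of positions 6 and 7:
  Median = (43 + 60) / 2 = 51.5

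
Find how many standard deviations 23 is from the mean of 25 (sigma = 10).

-0.2

Step 1: Recall the z-score formula: z = (x - mu) / sigma
Step 2: Substitute values: z = (23 - 25) / 10
Step 3: z = -2 / 10 = -0.2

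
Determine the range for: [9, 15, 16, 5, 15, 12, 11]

11

Step 1: Identify the maximum value: max = 16
Step 2: Identify the minimum value: min = 5
Step 3: Range = max - min = 16 - 5 = 11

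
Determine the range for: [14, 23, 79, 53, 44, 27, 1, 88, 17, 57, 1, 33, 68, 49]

87

Step 1: Identify the maximum value: max = 88
Step 2: Identify the minimum value: min = 1
Step 3: Range = max - min = 88 - 1 = 87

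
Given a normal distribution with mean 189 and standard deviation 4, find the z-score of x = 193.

1

Step 1: Recall the z-score formula: z = (x - mu) / sigma
Step 2: Substitute values: z = (193 - 189) / 4
Step 3: z = 4 / 4 = 1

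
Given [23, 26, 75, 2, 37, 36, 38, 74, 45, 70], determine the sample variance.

577.3778

Step 1: Compute the mean: (23 + 26 + 75 + 2 + 37 + 36 + 38 + 74 + 45 + 70) / 10 = 42.6
Step 2: Compute squared deviations from the mean:
  (23 - 42.6)^2 = 384.16
  (26 - 42.6)^2 = 275.56
  (75 - 42.6)^2 = 1049.76
  (2 - 42.6)^2 = 1648.36
  (37 - 42.6)^2 = 31.36
  (36 - 42.6)^2 = 43.56
  (38 - 42.6)^2 = 21.16
  (74 - 42.6)^2 = 985.96
  (45 - 42.6)^2 = 5.76
  (70 - 42.6)^2 = 750.76
Step 3: Sum of squared deviations = 5196.4
Step 4: Sample variance = 5196.4 / 9 = 577.3778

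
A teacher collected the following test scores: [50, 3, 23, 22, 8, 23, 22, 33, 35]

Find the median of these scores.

23

Step 1: Sort the data in ascending order: [3, 8, 22, 22, 23, 23, 33, 35, 50]
Step 2: The number of values is n = 9.
Step 3: Since n is odd, the median is the middle value at position 5: 23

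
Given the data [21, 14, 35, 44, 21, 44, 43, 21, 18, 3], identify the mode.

21

Step 1: Count the frequency of each value:
  3: appears 1 time(s)
  14: appears 1 time(s)
  18: appears 1 time(s)
  21: appears 3 time(s)
  35: appears 1 time(s)
  43: appears 1 time(s)
  44: appears 2 time(s)
Step 2: The value 21 appears most frequently (3 times).
Step 3: Mode = 21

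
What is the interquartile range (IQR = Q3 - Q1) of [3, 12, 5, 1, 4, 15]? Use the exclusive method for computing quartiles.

10.25

Step 1: Sort the data: [1, 3, 4, 5, 12, 15]
Step 2: n = 6
Step 3: Using the exclusive quartile method:
  Q1 = 2.5
  Q2 (median) = 4.5
  Q3 = 12.75
  IQR = Q3 - Q1 = 12.75 - 2.5 = 10.25
Step 4: IQR = 10.25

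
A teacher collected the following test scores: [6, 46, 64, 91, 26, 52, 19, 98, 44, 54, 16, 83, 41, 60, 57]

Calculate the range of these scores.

92

Step 1: Identify the maximum value: max = 98
Step 2: Identify the minimum value: min = 6
Step 3: Range = max - min = 98 - 6 = 92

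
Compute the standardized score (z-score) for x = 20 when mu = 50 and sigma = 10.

-3

Step 1: Recall the z-score formula: z = (x - mu) / sigma
Step 2: Substitute values: z = (20 - 50) / 10
Step 3: z = -30 / 10 = -3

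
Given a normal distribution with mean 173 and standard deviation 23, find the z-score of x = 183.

0.4348

Step 1: Recall the z-score formula: z = (x - mu) / sigma
Step 2: Substitute values: z = (183 - 173) / 23
Step 3: z = 10 / 23 = 0.4348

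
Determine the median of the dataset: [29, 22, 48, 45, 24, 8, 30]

29

Step 1: Sort the data in ascending order: [8, 22, 24, 29, 30, 45, 48]
Step 2: The number of values is n = 7.
Step 3: Since n is odd, the median is the middle value at position 4: 29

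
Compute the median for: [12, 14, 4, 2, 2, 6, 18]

6

Step 1: Sort the data in ascending order: [2, 2, 4, 6, 12, 14, 18]
Step 2: The number of values is n = 7.
Step 3: Since n is odd, the median is the middle value at position 4: 6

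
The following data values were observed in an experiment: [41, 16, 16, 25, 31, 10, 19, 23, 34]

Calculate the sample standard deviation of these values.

9.9303

Step 1: Compute the mean: 23.8889
Step 2: Sum of squared deviations from the mean: 788.8889
Step 3: Sample variance = 788.8889 / 8 = 98.6111
Step 4: Standard deviation = sqrt(98.6111) = 9.9303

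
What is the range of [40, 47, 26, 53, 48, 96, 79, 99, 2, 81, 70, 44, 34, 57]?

97

Step 1: Identify the maximum value: max = 99
Step 2: Identify the minimum value: min = 2
Step 3: Range = max - min = 99 - 2 = 97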